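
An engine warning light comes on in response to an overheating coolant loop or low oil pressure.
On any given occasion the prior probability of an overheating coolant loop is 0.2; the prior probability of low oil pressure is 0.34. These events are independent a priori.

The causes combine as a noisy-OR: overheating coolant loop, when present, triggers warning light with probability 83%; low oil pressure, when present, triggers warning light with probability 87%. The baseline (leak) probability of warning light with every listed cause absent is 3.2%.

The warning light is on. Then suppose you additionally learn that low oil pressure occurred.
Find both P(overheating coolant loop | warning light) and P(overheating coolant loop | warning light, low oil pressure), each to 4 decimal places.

Under noisy-OR, P(warning light | causes) = 1 − (1−0.032)·∏(1−qᵢ) over the active causes.
Numerator (weight on configurations with overheating coolant loop): 0.110278 + 0.066545 = 0.176823
Normalizer over all consistent configurations: 0.032×0.8×0.66 + 0.87416×0.8×0.34 + 0.83544×0.2×0.66 + 0.978607×0.2×0.34 = 0.431491
Posterior = 0.176823 / 0.431491 ≈ 0.4098

Now also conditioning on low oil pressure=true:
For the numerator, keep only overheating coolant loop=true terms: 0.978607×0.2 = 0.195721
The normalizing constant is 0.87416×0.8 + 0.978607×0.2 = 0.895049
P(overheating coolant loop | warning light, low oil pressure) = 0.195721/0.895049 ≈ 0.2187
Conditioning on low oil pressure lowers the posterior on overheating coolant loop: the classic explaining-away effect in a common-effect structure.

P(overheating coolant loop | warning light) ≈ 0.4098; P(overheating coolant loop | warning light, low oil pressure) ≈ 0.2187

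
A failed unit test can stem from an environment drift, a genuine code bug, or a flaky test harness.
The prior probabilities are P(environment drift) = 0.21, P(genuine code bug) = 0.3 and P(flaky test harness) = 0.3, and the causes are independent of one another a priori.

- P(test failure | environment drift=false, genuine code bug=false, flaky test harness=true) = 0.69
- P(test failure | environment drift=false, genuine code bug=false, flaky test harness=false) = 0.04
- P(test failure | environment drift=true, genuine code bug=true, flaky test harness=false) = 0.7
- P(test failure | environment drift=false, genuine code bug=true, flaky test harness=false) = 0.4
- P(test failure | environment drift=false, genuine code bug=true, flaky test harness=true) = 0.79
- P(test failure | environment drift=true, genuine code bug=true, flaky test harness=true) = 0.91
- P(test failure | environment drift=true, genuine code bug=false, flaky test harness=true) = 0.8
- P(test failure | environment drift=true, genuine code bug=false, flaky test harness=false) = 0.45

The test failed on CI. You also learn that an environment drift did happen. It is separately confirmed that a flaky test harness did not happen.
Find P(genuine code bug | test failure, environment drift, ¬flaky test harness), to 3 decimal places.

Weight on genuine code bug=true, given the evidence: 0.7×0.3 = 0.210000
Normalizer over all consistent configurations: 0.45×0.7 + 0.7×0.3 = 0.525000
Posterior = 0.210000 / 0.525000 ≈ 0.400

P(genuine code bug | test failure, environment drift, ¬flaky test harness) ≈ 0.400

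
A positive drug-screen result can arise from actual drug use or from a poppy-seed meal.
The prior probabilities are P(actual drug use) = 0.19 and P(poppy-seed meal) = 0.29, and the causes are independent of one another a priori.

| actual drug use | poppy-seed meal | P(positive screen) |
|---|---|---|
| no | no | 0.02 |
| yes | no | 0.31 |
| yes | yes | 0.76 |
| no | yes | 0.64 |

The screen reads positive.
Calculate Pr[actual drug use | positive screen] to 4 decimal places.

Pr[actual drug use | positive screen] ≈ 0.3409

Enumerate the 4 (actual drug use, poppy-seed meal) configurations and weight by the priors:
  P(positive screen) = 0.02*0.81*0.71 + 0.64*0.81*0.29 + 0.31*0.19*0.71 + 0.76*0.19*0.29
        = 0.011502 + 0.150336 + 0.041819 + 0.041876 = 0.245533
The terms with actual drug use present sum to 0.083695, so
  P(actual drug use | positive screen) = 0.083695 / 0.245533 ≈ 0.3409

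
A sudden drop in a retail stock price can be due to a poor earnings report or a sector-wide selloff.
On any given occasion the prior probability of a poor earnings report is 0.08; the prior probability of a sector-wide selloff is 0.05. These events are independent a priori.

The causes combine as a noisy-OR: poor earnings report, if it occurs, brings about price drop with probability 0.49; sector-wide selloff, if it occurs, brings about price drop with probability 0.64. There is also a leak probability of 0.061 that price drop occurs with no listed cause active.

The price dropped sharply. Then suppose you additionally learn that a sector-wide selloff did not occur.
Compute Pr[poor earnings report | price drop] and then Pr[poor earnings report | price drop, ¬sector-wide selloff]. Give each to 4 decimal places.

Pr[poor earnings report | price drop] ≈ 0.3388; Pr[poor earnings report | price drop, ¬sector-wide selloff] ≈ 0.4262

Under noisy-OR, P(price drop | causes) = 1 − (1−0.061)·∏(1−qᵢ) over the active causes.
By total probability over the 4 (poor earnings report, sector-wide selloff) configurations:
  P(price drop) = 0.061*0.92*0.95 + 0.66196*0.92*0.05 + 0.52111*0.08*0.95 + 0.8276*0.08*0.05
        = 0.053314 + 0.030450 + 0.039604 + 0.003310 = 0.126678
The terms with poor earnings report present sum to 0.042914, so
  P(poor earnings report | price drop) = 0.042914 / 0.126678 ≈ 0.3388

Now condition on the additional information:
Numerator (weight on configurations with poor earnings report): 0.52111*0.08 = 0.041689
Normalizer over all consistent configurations: 0.061*0.92 + 0.52111*0.08 = 0.097809
Posterior = 0.041689 / 0.097809 ≈ 0.4262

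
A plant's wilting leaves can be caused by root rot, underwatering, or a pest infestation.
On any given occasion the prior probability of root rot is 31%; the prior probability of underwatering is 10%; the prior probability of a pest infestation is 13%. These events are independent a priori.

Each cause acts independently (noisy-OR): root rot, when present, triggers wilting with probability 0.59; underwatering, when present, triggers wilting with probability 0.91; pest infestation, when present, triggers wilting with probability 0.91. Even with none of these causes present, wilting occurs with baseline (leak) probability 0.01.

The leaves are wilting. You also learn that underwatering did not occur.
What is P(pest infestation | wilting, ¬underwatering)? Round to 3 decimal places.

Under noisy-OR, P(wilting | causes) = 1 − (1−0.01)·∏(1−qᵢ) over the active causes.
P(wilting | ¬underwatering) = 0.01×0.69×0.87 + 0.9109×0.69×0.13 + 0.5941×0.31×0.87 + 0.963469×0.31×0.13 = 0.006003 + 0.081708 + 0.160229 + 0.038828 = 0.286768
Restricting to configurations with pest infestation present: 0.081708 + 0.038828 = 0.120536.
Hence the posterior is 0.120536/0.286768 ≈ 0.420.

P(pest infestation | wilting, ¬underwatering) ≈ 0.420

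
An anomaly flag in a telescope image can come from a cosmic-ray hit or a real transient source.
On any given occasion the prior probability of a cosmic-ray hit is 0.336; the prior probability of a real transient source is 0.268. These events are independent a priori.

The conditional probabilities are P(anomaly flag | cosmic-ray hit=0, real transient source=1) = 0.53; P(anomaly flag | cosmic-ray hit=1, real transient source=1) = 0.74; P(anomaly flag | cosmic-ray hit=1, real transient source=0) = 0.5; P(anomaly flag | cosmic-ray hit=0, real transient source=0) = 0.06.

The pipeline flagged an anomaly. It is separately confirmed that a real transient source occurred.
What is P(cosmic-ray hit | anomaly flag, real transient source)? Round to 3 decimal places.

P(cosmic-ray hit | anomaly flag, real transient source) ≈ 0.414

Numerator (weight on configurations with cosmic-ray hit): 0.74*0.336 = 0.248640
Normalizer over all consistent configurations: 0.53*0.664 + 0.74*0.336 = 0.600560
Posterior = 0.248640 / 0.600560 ≈ 0.414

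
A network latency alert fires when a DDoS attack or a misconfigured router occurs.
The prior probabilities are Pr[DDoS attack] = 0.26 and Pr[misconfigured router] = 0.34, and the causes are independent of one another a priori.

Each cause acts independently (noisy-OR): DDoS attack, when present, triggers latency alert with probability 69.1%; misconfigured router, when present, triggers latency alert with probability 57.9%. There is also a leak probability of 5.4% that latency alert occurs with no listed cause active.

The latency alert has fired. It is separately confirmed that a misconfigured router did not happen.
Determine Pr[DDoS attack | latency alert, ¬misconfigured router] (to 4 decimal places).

Pr[DDoS attack | latency alert, ¬misconfigured router] ≈ 0.8216

Under noisy-OR, P(latency alert | causes) = 1 − (1−0.054)·∏(1−qᵢ) over the active causes.
Weight on DDoS attack=true, given the evidence: 0.707686×0.26 = 0.183998
The normalizing constant is 0.054×0.74 + 0.707686×0.26 = 0.223958
Posterior = 0.183998 / 0.223958 ≈ 0.8216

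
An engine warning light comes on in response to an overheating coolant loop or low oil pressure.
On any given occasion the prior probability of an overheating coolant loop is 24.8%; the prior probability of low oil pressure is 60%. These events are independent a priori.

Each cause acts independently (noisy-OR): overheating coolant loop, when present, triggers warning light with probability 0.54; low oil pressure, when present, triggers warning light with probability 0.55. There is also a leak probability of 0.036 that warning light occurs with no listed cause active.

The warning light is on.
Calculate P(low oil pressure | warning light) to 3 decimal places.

Under noisy-OR, P(warning light | causes) = 1 − (1−0.036)·∏(1−qᵢ) over the active causes.
By total probability over the 4 (overheating coolant loop, low oil pressure) configurations:
  P(warning light) = 0.036×0.752×0.4 + 0.5662×0.752×0.6 + 0.55656×0.248×0.4 + 0.800452×0.248×0.6
        = 0.010829 + 0.255469 + 0.055211 + 0.119107 = 0.440616
Keeping only the low oil pressure-present terms gives 0.374576, so
  P(low oil pressure | warning light) = 0.374576 / 0.440616 ≈ 0.850

P(low oil pressure | warning light) ≈ 0.850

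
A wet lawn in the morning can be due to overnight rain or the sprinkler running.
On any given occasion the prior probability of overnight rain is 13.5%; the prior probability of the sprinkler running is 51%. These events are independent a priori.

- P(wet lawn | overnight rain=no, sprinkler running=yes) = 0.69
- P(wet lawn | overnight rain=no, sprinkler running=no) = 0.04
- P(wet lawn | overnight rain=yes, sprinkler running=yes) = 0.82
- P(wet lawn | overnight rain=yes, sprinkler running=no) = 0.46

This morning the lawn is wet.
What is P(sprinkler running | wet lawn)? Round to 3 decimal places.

P(wet lawn) = 0.04*0.865*0.49 + 0.69*0.865*0.51 + 0.46*0.135*0.49 + 0.82*0.135*0.51 = 0.016954 + 0.304393 + 0.030429 + 0.056457 = 0.408233
The sprinkler running-present share is 0.304393 + 0.056457 = 0.360850.
Hence the posterior is 0.360850/0.408233 ≈ 0.884.

P(sprinkler running | wet lawn) ≈ 0.884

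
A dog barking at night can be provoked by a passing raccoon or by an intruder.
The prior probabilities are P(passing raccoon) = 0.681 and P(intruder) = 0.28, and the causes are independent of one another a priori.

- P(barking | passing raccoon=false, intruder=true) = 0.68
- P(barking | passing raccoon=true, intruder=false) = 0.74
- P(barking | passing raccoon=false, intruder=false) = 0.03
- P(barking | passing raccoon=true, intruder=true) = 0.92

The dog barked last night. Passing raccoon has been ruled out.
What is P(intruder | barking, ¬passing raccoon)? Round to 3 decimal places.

P(barking | ¬passing raccoon) = 0.03×0.72 + 0.68×0.28 = 0.021600 + 0.190400 = 0.212000
Restricting to configurations with intruder present: 0.68×0.28 = 0.190400.
P(intruder | barking, ¬passing raccoon) = 0.190400 / 0.212000 ≈ 0.898

P(intruder | barking, ¬passing raccoon) ≈ 0.898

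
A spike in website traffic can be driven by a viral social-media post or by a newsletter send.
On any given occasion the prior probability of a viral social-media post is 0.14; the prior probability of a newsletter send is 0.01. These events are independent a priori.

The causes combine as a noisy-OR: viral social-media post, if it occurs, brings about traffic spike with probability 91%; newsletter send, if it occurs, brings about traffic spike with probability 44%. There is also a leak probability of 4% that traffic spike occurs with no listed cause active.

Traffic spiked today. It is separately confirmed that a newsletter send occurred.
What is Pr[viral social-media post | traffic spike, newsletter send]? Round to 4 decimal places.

Pr[viral social-media post | traffic spike, newsletter send] ≈ 0.2509

Under noisy-OR, P(traffic spike | causes) = 1 − (1−0.04)·∏(1−qᵢ) over the active causes.
P(traffic spike | newsletter send) = 0.4624·0.86 + 0.951616·0.14 = 0.397664 + 0.133226 = 0.530890
The viral social-media post-present share is 0.951616·0.14 = 0.133226.
Hence the posterior is 0.133226/0.530890 ≈ 0.2509.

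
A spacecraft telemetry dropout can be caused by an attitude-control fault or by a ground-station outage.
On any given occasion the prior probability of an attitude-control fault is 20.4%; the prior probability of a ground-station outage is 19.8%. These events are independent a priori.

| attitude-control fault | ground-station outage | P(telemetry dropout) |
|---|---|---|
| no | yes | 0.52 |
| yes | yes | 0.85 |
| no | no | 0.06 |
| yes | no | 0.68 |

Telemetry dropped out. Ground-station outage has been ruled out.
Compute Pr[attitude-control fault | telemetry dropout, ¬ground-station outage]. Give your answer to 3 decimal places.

Pr[attitude-control fault | telemetry dropout, ¬ground-station outage] ≈ 0.744

P(telemetry dropout | ¬ground-station outage) = 0.06·0.796 + 0.68·0.204 = 0.047760 + 0.138720 = 0.186480
The attitude-control fault-present share is 0.68·0.204 = 0.138720.
Hence the posterior is 0.138720/0.186480 ≈ 0.744.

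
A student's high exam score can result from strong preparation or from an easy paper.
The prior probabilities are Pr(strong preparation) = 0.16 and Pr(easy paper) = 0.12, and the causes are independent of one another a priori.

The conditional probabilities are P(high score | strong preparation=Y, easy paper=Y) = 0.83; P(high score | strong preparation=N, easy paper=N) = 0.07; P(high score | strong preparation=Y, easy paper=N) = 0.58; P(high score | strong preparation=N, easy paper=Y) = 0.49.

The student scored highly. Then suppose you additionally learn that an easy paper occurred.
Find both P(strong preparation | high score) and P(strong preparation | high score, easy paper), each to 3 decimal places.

Sum P(high score|·) weighted by the priors over the 4 (strong preparation, easy paper) configurations:
  P(high score) = 0.07·0.84·0.88 + 0.49·0.84·0.12 + 0.58·0.16·0.88 + 0.83·0.16·0.12
        = 0.051744 + 0.049392 + 0.081664 + 0.015936 = 0.198736
The terms with strong preparation present sum to 0.097600, so
  P(strong preparation | high score) = 0.097600 / 0.198736 ≈ 0.491

Now condition on the additional information:
Sum P(high score|·) weighted by the priors over both values of strong preparation:
  P(high score | easy paper) = 0.49·0.84 + 0.83·0.16
        = 0.411600 + 0.132800 = 0.544400
Keeping only the strong preparation-present terms gives 0.132800, so
  P(strong preparation | high score, easy paper) = 0.132800 / 0.544400 ≈ 0.244

P(strong preparation | high score) ≈ 0.491; P(strong preparation | high score, easy paper) ≈ 0.244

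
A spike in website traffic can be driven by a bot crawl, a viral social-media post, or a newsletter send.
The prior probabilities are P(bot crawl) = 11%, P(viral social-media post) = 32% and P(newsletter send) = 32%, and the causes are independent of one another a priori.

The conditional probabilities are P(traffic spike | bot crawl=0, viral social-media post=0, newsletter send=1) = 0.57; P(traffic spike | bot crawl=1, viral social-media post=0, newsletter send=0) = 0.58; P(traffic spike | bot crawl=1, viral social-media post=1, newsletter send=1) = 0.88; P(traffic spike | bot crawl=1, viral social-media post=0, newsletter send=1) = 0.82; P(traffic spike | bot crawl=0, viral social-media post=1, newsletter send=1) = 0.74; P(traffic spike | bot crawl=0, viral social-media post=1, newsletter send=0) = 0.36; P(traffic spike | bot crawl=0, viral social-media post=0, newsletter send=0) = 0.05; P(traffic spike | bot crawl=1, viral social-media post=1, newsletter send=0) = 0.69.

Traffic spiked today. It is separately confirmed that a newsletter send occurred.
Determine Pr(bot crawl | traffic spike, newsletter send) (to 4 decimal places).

Pr(bot crawl | traffic spike, newsletter send) ≈ 0.1425

Numerator (weight on configurations with bot crawl): 0.061336 + 0.030976 = 0.092312
The normalizing constant is 0.57*0.89*0.68 + 0.74*0.89*0.32 + 0.82*0.11*0.68 + 0.88*0.11*0.32 = 0.648028
Posterior = 0.092312 / 0.648028 ≈ 0.1425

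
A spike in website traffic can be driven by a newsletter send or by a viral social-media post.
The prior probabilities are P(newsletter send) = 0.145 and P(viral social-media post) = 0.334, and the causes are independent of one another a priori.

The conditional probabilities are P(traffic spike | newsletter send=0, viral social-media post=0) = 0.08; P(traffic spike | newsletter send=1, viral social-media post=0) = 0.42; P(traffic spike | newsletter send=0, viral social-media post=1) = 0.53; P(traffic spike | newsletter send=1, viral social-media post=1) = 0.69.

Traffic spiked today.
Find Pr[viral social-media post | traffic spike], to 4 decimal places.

Pr[viral social-media post | traffic spike] ≈ 0.6821

P(traffic spike) = 0.08×0.855×0.666 + 0.53×0.855×0.334 + 0.42×0.145×0.666 + 0.69×0.145×0.334 = 0.045554 + 0.151352 + 0.040559 + 0.033417 = 0.270882
Restricting to configurations with viral social-media post present: 0.151352 + 0.033417 = 0.184769.
So P(viral social-media post | traffic spike) = 0.184769/0.270882 ≈ 0.6821.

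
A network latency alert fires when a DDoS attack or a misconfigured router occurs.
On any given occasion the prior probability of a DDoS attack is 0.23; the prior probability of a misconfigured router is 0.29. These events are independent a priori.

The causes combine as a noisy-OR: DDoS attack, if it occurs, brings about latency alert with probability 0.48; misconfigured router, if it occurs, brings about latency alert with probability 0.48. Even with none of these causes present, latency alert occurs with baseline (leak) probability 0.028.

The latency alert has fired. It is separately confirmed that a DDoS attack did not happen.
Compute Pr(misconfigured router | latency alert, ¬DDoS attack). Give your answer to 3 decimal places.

Pr(misconfigured router | latency alert, ¬DDoS attack) ≈ 0.878

Under noisy-OR, P(latency alert | causes) = 1 − (1−0.028)·∏(1−qᵢ) over the active causes.
Weight on misconfigured router=true, given the evidence: 0.49456·0.29 = 0.143422
Normalizer over all consistent configurations: 0.028·0.71 + 0.49456·0.29 = 0.163302
P(misconfigured router | latency alert, ¬DDoS attack) = 0.143422/0.163302 ≈ 0.878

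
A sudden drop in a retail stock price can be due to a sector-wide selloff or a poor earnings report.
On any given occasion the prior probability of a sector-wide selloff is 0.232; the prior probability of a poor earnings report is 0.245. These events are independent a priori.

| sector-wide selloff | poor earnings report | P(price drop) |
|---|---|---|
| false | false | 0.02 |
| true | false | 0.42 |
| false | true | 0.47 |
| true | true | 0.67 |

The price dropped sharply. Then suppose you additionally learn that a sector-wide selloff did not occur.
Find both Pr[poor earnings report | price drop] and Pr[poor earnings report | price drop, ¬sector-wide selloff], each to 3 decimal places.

Pr[poor earnings report | price drop] ≈ 0.598; Pr[poor earnings report | price drop, ¬sector-wide selloff] ≈ 0.884

Numerator (weight on configurations with poor earnings report): 0.088435 + 0.038083 = 0.126518
Normalizer over all consistent configurations: 0.02*0.768*0.755 + 0.47*0.768*0.245 + 0.42*0.232*0.755 + 0.67*0.232*0.245 = 0.211682
Posterior = 0.126518 / 0.211682 ≈ 0.598

Now condition on the additional information:
Sum P(price drop|·) weighted by the priors over both values of poor earnings report:
  P(price drop | ¬sector-wide selloff) = 0.02×0.755 + 0.47×0.245
        = 0.015100 + 0.115150 = 0.130250
Configurations with poor earnings report contribute 0.115150, so
  P(poor earnings report | price drop, ¬sector-wide selloff) = 0.115150 / 0.130250 ≈ 0.884
With sector-wide selloff excluded, poor earnings report must carry more of the explanatory weight for the price drop.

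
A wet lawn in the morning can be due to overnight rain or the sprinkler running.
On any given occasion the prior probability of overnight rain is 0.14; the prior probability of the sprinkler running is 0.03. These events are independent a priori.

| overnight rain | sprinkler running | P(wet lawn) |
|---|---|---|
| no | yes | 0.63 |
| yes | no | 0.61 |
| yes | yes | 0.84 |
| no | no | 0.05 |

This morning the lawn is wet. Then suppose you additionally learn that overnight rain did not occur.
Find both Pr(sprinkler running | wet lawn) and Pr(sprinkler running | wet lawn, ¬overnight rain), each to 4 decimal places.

Sum P(wet lawn|·) weighted by the priors over the 4 (overnight rain, sprinkler running) configurations:
  P(wet lawn) = 0.05*0.86*0.97 + 0.63*0.86*0.03 + 0.61*0.14*0.97 + 0.84*0.14*0.03
        = 0.041710 + 0.016254 + 0.082838 + 0.003528 = 0.144330
The terms with sprinkler running present sum to 0.019782, so
  P(sprinkler running | wet lawn) = 0.019782 / 0.144330 ≈ 0.1371

Now also conditioning on overnight rain≠true:
P(wet lawn | ¬overnight rain) = 0.05×0.97 + 0.63×0.03 = 0.048500 + 0.018900 = 0.067400
Restricting to configurations with sprinkler running present: 0.63×0.03 = 0.018900.
P(sprinkler running | wet lawn, ¬overnight rain) = 0.018900 / 0.067400 ≈ 0.2804
Ruling out overnight rain raises the posterior on sprinkler running — the flip side of explaining away.

Pr(sprinkler running | wet lawn) ≈ 0.1371; Pr(sprinkler running | wet lawn, ¬overnight rain) ≈ 0.2804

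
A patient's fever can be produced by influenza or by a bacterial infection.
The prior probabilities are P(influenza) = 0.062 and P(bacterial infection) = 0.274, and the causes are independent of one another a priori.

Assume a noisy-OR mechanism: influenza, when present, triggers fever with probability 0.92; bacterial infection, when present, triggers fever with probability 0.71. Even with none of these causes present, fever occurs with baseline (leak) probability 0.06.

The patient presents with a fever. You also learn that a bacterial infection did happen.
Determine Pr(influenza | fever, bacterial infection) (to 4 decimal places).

Pr(influenza | fever, bacterial infection) ≈ 0.0816

Under noisy-OR, P(fever | causes) = 1 − (1−0.06)·∏(1−qᵢ) over the active causes.
P(fever | bacterial infection) = 0.7274·0.938 + 0.978192·0.062 = 0.682301 + 0.060648 = 0.742949
The influenza-present share is 0.978192·0.062 = 0.060648.
P(influenza | fever, bacterial infection) = 0.060648 / 0.742949 ≈ 0.0816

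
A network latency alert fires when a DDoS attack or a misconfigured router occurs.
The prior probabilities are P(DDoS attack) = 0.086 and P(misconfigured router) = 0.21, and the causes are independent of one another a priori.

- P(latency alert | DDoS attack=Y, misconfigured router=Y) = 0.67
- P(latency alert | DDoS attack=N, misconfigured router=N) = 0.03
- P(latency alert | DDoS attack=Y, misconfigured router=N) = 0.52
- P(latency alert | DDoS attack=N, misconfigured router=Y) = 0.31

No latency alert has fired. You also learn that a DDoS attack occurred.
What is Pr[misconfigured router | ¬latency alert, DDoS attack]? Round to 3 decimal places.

Pr[misconfigured router | ¬latency alert, DDoS attack] ≈ 0.155

P(¬latency alert | DDoS attack) = 0.48·0.79 + 0.33·0.21 = 0.379200 + 0.069300 = 0.448500
Of this, 0.069300 comes from 0.33·0.21 (the misconfigured router=true cases).
P(misconfigured router | ¬latency alert, DDoS attack) = 0.069300 / 0.448500 ≈ 0.155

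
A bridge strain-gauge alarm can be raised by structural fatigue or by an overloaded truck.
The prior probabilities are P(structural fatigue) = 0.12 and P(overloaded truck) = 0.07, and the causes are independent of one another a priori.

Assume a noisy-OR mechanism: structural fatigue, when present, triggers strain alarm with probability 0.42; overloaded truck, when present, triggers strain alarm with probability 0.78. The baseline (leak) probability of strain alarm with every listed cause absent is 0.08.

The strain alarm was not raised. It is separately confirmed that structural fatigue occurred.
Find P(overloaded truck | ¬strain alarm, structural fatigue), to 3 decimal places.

Under noisy-OR, P(strain alarm | causes) = 1 − (1−0.08)·∏(1−qᵢ) over the active causes.
Sum P(¬strain alarm|·) weighted by the priors over both values of overloaded truck:
  P(¬strain alarm | structural fatigue) = 0.5336*0.93 + 0.117392*0.07
        = 0.496248 + 0.008217 = 0.504465
Configurations with overloaded truck contribute 0.008217, so
  P(overloaded truck | ¬strain alarm, structural fatigue) = 0.008217 / 0.504465 ≈ 0.016

P(overloaded truck | ¬strain alarm, structural fatigue) ≈ 0.016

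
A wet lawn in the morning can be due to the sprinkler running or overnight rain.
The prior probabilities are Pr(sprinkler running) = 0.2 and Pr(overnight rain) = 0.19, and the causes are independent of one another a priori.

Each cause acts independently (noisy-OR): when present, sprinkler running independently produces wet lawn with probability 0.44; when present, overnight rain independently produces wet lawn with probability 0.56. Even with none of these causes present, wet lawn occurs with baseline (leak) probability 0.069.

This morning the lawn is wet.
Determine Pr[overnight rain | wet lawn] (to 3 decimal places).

Under noisy-OR, P(wet lawn | causes) = 1 − (1−0.069)·∏(1−qᵢ) over the active causes.
Weight on overnight rain=true, given the evidence: 0.089735 + 0.029283 = 0.119018
The normalizing constant is 0.069×0.8×0.81 + 0.59036×0.8×0.19 + 0.47864×0.2×0.81 + 0.770602×0.2×0.19 = 0.241270
Posterior = 0.119018 / 0.241270 ≈ 0.493

Pr[overnight rain | wet lawn] ≈ 0.493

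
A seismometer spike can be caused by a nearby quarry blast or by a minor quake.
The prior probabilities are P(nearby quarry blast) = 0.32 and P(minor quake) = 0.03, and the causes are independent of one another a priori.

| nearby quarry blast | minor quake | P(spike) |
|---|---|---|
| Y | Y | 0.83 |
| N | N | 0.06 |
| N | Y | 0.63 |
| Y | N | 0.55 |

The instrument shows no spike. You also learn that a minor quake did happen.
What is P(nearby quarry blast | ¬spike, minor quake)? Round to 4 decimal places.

P(nearby quarry blast | ¬spike, minor quake) ≈ 0.1778

P(¬spike | minor quake) = 0.37·0.68 + 0.17·0.32 = 0.251600 + 0.054400 = 0.306000
Of this, 0.054400 comes from 0.17·0.32 (the nearby quarry blast=true cases).
Hence the posterior is 0.054400/0.306000 ≈ 0.1778.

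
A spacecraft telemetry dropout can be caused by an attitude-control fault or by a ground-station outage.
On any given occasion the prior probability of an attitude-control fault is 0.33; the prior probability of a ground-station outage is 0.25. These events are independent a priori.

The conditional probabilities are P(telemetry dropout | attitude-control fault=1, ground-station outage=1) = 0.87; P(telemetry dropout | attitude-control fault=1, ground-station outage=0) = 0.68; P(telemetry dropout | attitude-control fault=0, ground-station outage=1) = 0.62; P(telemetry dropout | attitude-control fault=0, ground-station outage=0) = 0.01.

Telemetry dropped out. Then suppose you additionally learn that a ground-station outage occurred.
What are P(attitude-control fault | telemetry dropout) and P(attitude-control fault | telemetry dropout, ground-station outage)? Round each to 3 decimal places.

Enumerate the 4 (attitude-control fault, ground-station outage) configurations and weight by the priors:
  P(telemetry dropout) = 0.01·0.67·0.75 + 0.62·0.67·0.25 + 0.68·0.33·0.75 + 0.87·0.33·0.25
        = 0.005025 + 0.103850 + 0.168300 + 0.071775 = 0.348950
The terms with attitude-control fault present sum to 0.240075, so
  P(attitude-control fault | telemetry dropout) = 0.240075 / 0.348950 ≈ 0.688

Now condition on the additional information:
P(telemetry dropout | ground-station outage) = 0.62*0.67 + 0.87*0.33 = 0.415400 + 0.287100 = 0.702500
The attitude-control fault-present share is 0.87*0.33 = 0.287100.
Hence the posterior is 0.287100/0.702500 ≈ 0.409.
This is intercausal reasoning (explaining away): once ground-station outage accounts for the telemetry dropout, attitude-control fault becomes less likely.

P(attitude-control fault | telemetry dropout) ≈ 0.688; P(attitude-control fault | telemetry dropout, ground-station outage) ≈ 0.409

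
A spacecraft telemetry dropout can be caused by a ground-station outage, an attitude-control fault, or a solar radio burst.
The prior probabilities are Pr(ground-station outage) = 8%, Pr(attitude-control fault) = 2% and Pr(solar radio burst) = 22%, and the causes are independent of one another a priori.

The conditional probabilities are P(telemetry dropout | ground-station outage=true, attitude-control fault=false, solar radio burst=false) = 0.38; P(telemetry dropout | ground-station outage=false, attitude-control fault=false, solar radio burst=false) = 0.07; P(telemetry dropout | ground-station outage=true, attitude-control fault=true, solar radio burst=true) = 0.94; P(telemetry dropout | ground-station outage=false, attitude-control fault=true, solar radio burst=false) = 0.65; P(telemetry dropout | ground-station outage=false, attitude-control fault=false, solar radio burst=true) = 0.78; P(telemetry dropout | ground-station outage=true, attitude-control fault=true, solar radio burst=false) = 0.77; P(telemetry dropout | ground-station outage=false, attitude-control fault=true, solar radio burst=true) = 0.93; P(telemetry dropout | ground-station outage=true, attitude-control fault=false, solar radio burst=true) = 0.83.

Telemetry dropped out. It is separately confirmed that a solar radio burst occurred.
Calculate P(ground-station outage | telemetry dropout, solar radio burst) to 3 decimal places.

P(ground-station outage | telemetry dropout, solar radio burst) ≈ 0.085

P(telemetry dropout | solar radio burst) = 0.78·0.92·0.98 + 0.93·0.92·0.02 + 0.83·0.08·0.98 + 0.94·0.08·0.02 = 0.703248 + 0.017112 + 0.065072 + 0.001504 = 0.786936
The ground-station outage-present share is 0.065072 + 0.001504 = 0.066576.
P(ground-station outage | telemetry dropout, solar radio burst) = 0.066576 / 0.786936 ≈ 0.085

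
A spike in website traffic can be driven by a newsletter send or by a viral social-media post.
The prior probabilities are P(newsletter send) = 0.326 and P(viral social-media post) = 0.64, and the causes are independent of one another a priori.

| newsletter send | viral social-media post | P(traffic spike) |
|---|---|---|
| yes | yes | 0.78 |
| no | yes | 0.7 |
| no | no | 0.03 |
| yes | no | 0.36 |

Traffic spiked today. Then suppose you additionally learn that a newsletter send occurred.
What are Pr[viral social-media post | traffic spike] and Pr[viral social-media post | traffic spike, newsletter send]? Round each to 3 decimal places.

Pr[viral social-media post | traffic spike] ≈ 0.904; Pr[viral social-media post | traffic spike, newsletter send] ≈ 0.794

P(traffic spike) = 0.03·0.674·0.36 + 0.7·0.674·0.64 + 0.36·0.326·0.36 + 0.78·0.326·0.64 = 0.007279 + 0.301952 + 0.042250 + 0.162739 = 0.514220
Restricting to configurations with viral social-media post present: 0.301952 + 0.162739 = 0.464691.
So P(viral social-media post | traffic spike) = 0.464691/0.514220 ≈ 0.904.

With the extra evidence:
Weight on viral social-media post=true, given the evidence: 0.78·0.64 = 0.499200
Denominator P(traffic spike | newsletter send): 0.36·0.36 + 0.78·0.64 = 0.628800
P(viral social-media post | traffic spike, newsletter send) = 0.499200/0.628800 ≈ 0.794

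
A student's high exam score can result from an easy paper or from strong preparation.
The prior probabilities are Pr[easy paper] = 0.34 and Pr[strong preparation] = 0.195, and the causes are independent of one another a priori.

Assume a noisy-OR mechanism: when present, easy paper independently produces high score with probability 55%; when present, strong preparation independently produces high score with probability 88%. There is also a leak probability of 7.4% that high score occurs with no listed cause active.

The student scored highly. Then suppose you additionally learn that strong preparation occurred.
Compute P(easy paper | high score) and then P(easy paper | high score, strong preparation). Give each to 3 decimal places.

Under noisy-OR, P(high score | causes) = 1 − (1−0.074)·∏(1−qᵢ) over the active causes.
P(high score) = 0.074*0.66*0.805 + 0.88888*0.66*0.195 + 0.5833*0.34*0.805 + 0.949996*0.34*0.195 = 0.039316 + 0.114399 + 0.159649 + 0.062985 = 0.376349
The easy paper-present share is 0.159649 + 0.062985 = 0.222634.
So P(easy paper | high score) = 0.222634/0.376349 ≈ 0.592.

Now also conditioning on strong preparation=true:
Numerator (weight on configurations with easy paper): 0.949996·0.34 = 0.322999
The normalizing constant is 0.88888·0.66 + 0.949996·0.34 = 0.909660
Posterior = 0.322999 / 0.909660 ≈ 0.355
This is intercausal reasoning (explaining away): once strong preparation accounts for the high score, easy paper becomes less likely.

P(easy paper | high score) ≈ 0.592; P(easy paper | high score, strong preparation) ≈ 0.355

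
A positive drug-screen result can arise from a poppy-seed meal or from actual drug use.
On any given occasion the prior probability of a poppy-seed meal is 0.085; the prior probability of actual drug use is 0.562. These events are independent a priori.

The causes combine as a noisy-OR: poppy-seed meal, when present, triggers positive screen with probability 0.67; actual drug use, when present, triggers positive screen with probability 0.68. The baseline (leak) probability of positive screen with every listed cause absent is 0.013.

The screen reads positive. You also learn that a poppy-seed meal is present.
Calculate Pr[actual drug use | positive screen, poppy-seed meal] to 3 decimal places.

Pr[actual drug use | positive screen, poppy-seed meal] ≈ 0.630

Under noisy-OR, P(positive screen | causes) = 1 − (1−0.013)·∏(1−qᵢ) over the active causes.
Enumerate both values of actual drug use and weight by the priors:
  P(positive screen | poppy-seed meal) = 0.67429*0.438 + 0.895773*0.562
        = 0.295339 + 0.503424 = 0.798763
Keeping only the actual drug use-present terms gives 0.503424, so
  P(actual drug use | positive screen, poppy-seed meal) = 0.503424 / 0.798763 ≈ 0.630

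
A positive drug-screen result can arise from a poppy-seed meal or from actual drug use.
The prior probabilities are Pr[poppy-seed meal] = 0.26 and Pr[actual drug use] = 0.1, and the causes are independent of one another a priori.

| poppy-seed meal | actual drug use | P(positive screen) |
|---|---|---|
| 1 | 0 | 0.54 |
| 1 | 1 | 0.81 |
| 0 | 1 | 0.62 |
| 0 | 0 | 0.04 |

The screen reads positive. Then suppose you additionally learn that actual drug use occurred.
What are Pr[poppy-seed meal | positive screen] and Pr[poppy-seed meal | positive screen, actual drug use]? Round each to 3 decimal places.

Pr[poppy-seed meal | positive screen] ≈ 0.670; Pr[poppy-seed meal | positive screen, actual drug use] ≈ 0.315

Sum P(positive screen|·) weighted by the priors over the 4 (poppy-seed meal, actual drug use) configurations:
  P(positive screen) = 0.04×0.74×0.9 + 0.62×0.74×0.1 + 0.54×0.26×0.9 + 0.81×0.26×0.1
        = 0.026640 + 0.045880 + 0.126360 + 0.021060 = 0.219940
The terms with poppy-seed meal present sum to 0.147420, so
  P(poppy-seed meal | positive screen) = 0.147420 / 0.219940 ≈ 0.670

Now condition on the additional information:
Numerator (weight on configurations with poppy-seed meal): 0.81×0.26 = 0.210600
The normalizing constant is 0.62×0.74 + 0.81×0.26 = 0.669400
Posterior = 0.210600 / 0.669400 ≈ 0.315
The drop from 0.670 to 0.315 is the explaining-away (discounting) effect.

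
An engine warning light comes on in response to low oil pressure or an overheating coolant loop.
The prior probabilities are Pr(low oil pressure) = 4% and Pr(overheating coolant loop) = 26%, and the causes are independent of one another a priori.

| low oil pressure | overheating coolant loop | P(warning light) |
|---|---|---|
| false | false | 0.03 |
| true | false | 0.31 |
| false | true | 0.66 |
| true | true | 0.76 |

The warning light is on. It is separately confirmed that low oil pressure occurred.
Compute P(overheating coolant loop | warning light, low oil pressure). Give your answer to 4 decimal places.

P(overheating coolant loop | warning light, low oil pressure) ≈ 0.4628

Sum P(warning light|·) weighted by the priors over both values of overheating coolant loop:
  P(warning light | low oil pressure) = 0.31*0.74 + 0.76*0.26
        = 0.229400 + 0.197600 = 0.427000
The terms with overheating coolant loop present sum to 0.197600, so
  P(overheating coolant loop | warning light, low oil pressure) = 0.197600 / 0.427000 ≈ 0.4628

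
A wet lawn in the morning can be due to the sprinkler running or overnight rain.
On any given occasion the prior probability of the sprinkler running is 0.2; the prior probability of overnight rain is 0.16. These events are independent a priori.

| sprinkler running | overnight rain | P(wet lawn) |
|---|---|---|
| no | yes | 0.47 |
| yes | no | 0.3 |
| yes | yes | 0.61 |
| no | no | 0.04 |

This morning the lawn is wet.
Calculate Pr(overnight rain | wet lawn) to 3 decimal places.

Pr(overnight rain | wet lawn) ≈ 0.508

For the numerator, keep only overnight rain=true terms: 0.060160 + 0.019520 = 0.079680
Normalizer over all consistent configurations: 0.04·0.8·0.84 + 0.47·0.8·0.16 + 0.3·0.2·0.84 + 0.61·0.2·0.16 = 0.156960
P(overnight rain | wet lawn) = 0.079680/0.156960 ≈ 0.508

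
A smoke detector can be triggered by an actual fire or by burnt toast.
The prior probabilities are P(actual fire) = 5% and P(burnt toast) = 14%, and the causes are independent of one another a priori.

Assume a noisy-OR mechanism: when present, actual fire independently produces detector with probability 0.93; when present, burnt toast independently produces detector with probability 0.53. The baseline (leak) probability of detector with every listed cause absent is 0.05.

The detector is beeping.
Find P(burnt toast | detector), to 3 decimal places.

Under noisy-OR, P(detector | causes) = 1 − (1−0.05)·∏(1−qᵢ) over the active causes.
Weight on burnt toast=true, given the evidence: 0.073616 + 0.006781 = 0.080397
Denominator P(detector): 0.05·0.95·0.86 + 0.5535·0.95·0.14 + 0.9335·0.05·0.86 + 0.968745·0.05·0.14 = 0.161388
P(burnt toast | detector) = 0.080397/0.161388 ≈ 0.498

P(burnt toast | detector) ≈ 0.498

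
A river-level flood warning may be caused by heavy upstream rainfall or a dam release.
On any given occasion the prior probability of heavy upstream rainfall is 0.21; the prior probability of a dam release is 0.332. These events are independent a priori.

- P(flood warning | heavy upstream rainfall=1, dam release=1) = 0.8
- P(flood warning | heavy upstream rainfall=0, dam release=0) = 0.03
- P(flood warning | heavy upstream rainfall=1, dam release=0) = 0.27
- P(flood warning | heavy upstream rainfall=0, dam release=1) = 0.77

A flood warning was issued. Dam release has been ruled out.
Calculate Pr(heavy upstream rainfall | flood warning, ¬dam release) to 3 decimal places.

Pr(heavy upstream rainfall | flood warning, ¬dam release) ≈ 0.705

P(flood warning | ¬dam release) = 0.03·0.79 + 0.27·0.21 = 0.023700 + 0.056700 = 0.080400
Of this, 0.056700 comes from 0.27·0.21 (the heavy upstream rainfall=true cases).
P(heavy upstream rainfall | flood warning, ¬dam release) = 0.056700 / 0.080400 ≈ 0.705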